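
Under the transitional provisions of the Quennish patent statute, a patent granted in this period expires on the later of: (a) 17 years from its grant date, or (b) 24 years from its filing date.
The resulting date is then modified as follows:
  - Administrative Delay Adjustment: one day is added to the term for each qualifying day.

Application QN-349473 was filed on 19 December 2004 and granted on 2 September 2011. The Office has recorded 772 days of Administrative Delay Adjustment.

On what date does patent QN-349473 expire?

(a) grant + 17 years → 2 September 2028.
(b) filing + 24 years → 19 December 2028.
Later of the two: 19 December 2028.
Administrative Delay Adjustment: +772 days → 30 January 2031.

January 30, 2031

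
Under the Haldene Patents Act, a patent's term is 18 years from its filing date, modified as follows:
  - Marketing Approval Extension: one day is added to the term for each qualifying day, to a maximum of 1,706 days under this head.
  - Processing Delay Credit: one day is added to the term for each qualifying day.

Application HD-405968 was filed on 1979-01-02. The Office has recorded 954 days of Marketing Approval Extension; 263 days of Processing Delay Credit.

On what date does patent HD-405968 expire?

Base term: filing date + 18 years → 2 January 1997.
Marketing Approval Extension: 954 days (within the 1706-day cap) → +954 days → 14 August 1999.
Processing Delay Credit: +263 days → 3 May 2000.

May 3, 2000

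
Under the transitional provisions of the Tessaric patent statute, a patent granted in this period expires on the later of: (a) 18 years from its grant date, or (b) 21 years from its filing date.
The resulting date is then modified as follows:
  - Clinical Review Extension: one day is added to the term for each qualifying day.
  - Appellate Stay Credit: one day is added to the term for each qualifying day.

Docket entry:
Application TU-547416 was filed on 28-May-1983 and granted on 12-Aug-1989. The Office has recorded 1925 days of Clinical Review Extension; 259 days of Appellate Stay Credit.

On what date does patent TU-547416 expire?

(a) grant + 18 years → 12 August 2007.
(b) filing + 21 years → 28 May 2004.
Later of the two: 12 August 2007.
Clinical Review Extension: +1925 days → 18 November 2012.
Appellate Stay Credit: +259 days → 4 August 2013.

August 4, 2013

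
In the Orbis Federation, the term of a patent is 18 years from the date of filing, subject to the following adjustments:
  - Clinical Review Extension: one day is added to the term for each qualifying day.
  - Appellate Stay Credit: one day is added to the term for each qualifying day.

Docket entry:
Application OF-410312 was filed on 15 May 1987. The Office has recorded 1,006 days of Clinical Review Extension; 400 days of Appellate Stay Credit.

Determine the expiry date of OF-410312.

2009-03-21

Base term: filing date + 18 years → 15 May 2005.
Clinical Review Extension: +1006 days → 15 February 2008.
Appellate Stay Credit: +400 days → 21 March 2009.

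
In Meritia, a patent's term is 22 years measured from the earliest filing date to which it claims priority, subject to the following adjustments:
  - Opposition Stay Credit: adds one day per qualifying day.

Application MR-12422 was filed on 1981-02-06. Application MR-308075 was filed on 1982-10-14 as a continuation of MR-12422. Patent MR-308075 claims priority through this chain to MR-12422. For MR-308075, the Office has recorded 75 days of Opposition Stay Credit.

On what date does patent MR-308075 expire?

2003-04-22

Earliest priority filing: 6 February 1981.
Base term: 6 February 1981 + 22 years → 6 February 2003.
Opposition Stay Credit: +75 days → 22 April 2003.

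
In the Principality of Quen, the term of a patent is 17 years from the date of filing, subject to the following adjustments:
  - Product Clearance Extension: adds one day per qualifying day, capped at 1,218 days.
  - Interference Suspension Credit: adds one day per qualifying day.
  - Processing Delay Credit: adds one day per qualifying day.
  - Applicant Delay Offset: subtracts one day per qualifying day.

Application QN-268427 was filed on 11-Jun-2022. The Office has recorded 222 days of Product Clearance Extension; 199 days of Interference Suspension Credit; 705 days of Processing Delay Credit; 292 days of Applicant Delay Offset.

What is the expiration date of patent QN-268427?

2041-09-22

Base term: filing date + 17 years → 11 June 2039.
Product Clearance Extension: 222 days (within the 1218-day cap) → +222 days → 19 January 2040.
Interference Suspension Credit: +199 days → 5 August 2040.
Processing Delay Credit: +705 days → 11 July 2042.
Applicant Delay Offset: −292 days → 22 September 2041.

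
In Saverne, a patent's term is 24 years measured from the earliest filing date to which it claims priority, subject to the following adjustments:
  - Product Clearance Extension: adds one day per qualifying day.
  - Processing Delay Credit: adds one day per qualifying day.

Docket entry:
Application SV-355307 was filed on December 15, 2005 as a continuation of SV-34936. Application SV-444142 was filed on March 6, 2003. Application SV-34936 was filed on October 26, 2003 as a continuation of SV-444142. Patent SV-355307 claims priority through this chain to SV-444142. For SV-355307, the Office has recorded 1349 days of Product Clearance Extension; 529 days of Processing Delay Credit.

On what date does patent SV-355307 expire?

April 26, 2032

Earliest priority filing: 6 March 2003.
Base term: 6 March 2003 + 24 years → 6 March 2027.
Product Clearance Extension: +1349 days → 14 November 2030.
Processing Delay Credit: +529 days → 26 April 2032.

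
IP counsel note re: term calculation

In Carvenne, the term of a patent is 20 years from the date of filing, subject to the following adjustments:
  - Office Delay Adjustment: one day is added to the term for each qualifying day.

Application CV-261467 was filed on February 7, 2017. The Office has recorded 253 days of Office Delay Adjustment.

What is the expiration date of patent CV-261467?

Base term: filing date + 20 years → 7 February 2037.
Office Delay Adjustment: +253 days → 18 October 2037.

2037-10-18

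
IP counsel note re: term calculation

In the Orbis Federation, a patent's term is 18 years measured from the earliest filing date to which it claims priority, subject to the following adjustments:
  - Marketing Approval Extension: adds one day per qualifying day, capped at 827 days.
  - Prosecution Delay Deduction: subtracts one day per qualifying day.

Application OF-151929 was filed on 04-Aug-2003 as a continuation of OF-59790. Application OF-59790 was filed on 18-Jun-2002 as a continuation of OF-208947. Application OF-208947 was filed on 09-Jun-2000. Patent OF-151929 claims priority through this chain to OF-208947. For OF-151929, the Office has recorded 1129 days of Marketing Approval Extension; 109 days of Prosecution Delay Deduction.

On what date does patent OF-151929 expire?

May 27, 2020

Earliest priority filing: 9 June 2000.
Base term: 9 June 2000 + 18 years → 9 June 2018.
Marketing Approval Extension: 1129 days claimed exceeds the 827-day cap, so +827 days → 13 September 2020.
Prosecution Delay Deduction: −109 days → 27 May 2020.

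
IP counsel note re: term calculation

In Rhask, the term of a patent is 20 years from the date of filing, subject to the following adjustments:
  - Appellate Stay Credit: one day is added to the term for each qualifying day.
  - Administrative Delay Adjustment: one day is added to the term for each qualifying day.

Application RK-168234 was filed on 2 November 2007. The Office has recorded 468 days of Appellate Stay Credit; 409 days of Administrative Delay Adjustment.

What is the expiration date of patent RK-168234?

March 28, 2030

Base term: filing date + 20 years → 2 November 2027.
Appellate Stay Credit: +468 days → 12 February 2029.
Administrative Delay Adjustment: +409 days → 28 March 2030.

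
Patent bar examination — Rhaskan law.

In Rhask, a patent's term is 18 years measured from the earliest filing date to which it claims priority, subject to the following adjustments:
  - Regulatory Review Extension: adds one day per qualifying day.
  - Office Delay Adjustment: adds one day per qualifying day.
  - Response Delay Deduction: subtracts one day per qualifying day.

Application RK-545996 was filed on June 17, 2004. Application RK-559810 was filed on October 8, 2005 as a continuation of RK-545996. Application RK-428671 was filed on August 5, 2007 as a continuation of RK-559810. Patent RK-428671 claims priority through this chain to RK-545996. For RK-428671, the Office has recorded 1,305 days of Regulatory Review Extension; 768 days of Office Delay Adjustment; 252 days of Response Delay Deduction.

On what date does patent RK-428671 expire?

June 12, 2027

Earliest priority filing: 17 June 2004.
Base term: 17 June 2004 + 18 years → 17 June 2022.
Regulatory Review Extension: +1305 days → 12 January 2026.
Office Delay Adjustment: +768 days → 19 February 2028.
Response Delay Deduction: −252 days → 12 June 2027.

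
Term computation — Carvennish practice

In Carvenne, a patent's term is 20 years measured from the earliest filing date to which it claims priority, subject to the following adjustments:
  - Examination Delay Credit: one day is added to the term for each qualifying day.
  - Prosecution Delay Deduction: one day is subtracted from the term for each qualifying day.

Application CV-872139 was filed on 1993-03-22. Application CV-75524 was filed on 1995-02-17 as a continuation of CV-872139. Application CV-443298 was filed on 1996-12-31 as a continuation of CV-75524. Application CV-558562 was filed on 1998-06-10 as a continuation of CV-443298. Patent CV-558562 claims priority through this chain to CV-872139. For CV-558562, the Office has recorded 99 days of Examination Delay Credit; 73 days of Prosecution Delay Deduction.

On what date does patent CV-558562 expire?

April 17, 2013

Earliest priority filing: 22 March 1993.
Base term: 22 March 1993 + 20 years → 22 March 2013.
Examination Delay Credit: +99 days → 29 June 2013.
Prosecution Delay Deduction: −73 days → 17 April 2013.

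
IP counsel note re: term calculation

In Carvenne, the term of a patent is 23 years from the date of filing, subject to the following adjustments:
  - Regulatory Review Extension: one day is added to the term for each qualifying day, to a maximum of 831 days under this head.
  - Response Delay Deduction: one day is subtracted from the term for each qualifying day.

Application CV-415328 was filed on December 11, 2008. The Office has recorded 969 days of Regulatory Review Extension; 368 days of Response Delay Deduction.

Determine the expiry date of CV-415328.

March 18, 2033

Base term: filing date + 23 years → 11 December 2031.
Regulatory Review Extension: 969 days claimed exceeds the 831-day cap, so +831 days → 21 March 2034.
Response Delay Deduction: −368 days → 18 March 2033.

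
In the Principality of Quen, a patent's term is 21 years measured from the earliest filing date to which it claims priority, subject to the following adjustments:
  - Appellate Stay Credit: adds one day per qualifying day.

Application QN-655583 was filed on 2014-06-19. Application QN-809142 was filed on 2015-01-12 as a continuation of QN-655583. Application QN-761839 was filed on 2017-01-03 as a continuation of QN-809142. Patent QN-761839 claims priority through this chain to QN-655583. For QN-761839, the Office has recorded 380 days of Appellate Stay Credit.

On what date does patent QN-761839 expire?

2036-07-03

Earliest priority filing: 19 June 2014.
Base term: 19 June 2014 + 21 years → 19 June 2035.
Appellate Stay Credit: +380 days → 3 July 2036.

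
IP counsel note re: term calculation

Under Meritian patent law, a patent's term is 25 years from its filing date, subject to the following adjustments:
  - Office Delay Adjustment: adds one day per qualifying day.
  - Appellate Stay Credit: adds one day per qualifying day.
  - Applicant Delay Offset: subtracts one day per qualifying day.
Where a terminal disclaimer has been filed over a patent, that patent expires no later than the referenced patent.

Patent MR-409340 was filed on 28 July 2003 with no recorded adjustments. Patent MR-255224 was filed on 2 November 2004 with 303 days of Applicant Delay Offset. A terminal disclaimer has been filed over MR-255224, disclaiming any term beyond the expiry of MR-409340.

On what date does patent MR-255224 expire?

Natural term of MR-255224:
  Base: filing + 25 years → 2 November 2029.
  Applicant Delay Offset: −303 days → 3 January 2029.
Expiry of referenced patent MR-409340:
  Base: filing + 25 years → 28 July 2028.
Terminal disclaimer: MR-255224 expires on the earlier of 3 January 2029 and 28 July 2028.

2028-07-28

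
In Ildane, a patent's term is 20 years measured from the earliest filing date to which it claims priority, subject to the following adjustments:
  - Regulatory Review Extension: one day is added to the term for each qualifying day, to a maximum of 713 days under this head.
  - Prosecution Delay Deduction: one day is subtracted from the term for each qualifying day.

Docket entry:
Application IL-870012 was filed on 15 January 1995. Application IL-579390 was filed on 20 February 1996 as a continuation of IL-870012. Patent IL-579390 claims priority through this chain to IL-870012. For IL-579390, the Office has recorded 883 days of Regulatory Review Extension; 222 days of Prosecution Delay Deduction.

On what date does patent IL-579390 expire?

Earliest priority filing: 15 January 1995.
Base term: 15 January 1995 + 20 years → 15 January 2015.
Regulatory Review Extension: 883 days claimed exceeds the 713-day cap, so +713 days → 28 December 2016.
Prosecution Delay Deduction: −222 days → 20 May 2016.

May 20, 2016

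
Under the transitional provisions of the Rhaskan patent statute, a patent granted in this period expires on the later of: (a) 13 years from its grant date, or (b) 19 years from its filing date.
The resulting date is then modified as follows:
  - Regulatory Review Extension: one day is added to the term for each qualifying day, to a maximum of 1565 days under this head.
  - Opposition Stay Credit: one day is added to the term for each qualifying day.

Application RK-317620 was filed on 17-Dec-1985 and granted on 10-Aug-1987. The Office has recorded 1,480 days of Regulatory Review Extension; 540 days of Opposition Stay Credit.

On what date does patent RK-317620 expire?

(a) grant + 13 years → 10 August 2000.
(b) filing + 19 years → 17 December 2004.
Later of the two: 17 December 2004.
Regulatory Review Extension: 1480 days (within the 1565-day cap) → +1480 days → 5 January 2009.
Opposition Stay Credit: +540 days → 29 June 2010.

June 29, 2010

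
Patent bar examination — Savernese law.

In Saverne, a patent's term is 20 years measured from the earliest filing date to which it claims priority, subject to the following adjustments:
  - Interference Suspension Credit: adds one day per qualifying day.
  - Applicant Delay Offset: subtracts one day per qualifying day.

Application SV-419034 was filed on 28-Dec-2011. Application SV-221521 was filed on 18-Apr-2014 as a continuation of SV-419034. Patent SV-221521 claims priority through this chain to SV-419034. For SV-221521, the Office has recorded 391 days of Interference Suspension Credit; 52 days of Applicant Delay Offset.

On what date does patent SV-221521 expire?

2032-12-01

Earliest priority filing: 28 December 2011.
Base term: 28 December 2011 + 20 years → 28 December 2031.
Interference Suspension Credit: +391 days → 22 January 2033.
Applicant Delay Offset: −52 days → 1 December 2032.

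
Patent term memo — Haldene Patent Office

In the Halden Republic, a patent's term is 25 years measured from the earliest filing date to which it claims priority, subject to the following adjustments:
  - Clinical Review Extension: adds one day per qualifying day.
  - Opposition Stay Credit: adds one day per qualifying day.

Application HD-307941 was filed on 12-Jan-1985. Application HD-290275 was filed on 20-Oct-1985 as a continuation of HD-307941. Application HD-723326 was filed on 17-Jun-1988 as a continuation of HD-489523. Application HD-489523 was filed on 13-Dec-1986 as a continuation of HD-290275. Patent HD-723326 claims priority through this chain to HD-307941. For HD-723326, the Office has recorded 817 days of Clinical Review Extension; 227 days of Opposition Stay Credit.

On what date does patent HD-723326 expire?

Earliest priority filing: 12 January 1985.
Base term: 12 January 1985 + 25 years → 12 January 2010.
Clinical Review Extension: +817 days → 8 April 2012.
Opposition Stay Credit: +227 days → 21 November 2012.

2012-11-21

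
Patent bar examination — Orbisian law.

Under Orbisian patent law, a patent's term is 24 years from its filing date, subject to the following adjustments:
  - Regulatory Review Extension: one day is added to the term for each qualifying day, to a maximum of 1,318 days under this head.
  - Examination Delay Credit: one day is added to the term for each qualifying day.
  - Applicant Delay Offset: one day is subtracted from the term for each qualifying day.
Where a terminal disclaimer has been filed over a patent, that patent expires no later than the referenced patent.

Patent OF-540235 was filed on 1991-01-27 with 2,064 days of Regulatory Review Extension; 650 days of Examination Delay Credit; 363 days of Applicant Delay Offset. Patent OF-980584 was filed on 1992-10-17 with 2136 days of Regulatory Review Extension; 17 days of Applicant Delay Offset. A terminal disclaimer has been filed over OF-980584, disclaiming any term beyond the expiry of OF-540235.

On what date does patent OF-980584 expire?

Natural term of OF-980584:
  Base: filing + 24 years → 17 October 2016.
  Regulatory Review Extension: 2136 days claimed exceeds the 1318-day cap, so +1318 days → 27 May 2020.
  Applicant Delay Offset: −17 days → 10 May 2020.
Expiry of referenced patent OF-540235:
  Base: filing + 24 years → 27 January 2015.
  Regulatory Review Extension: 2064 days claimed exceeds the 1318-day cap, so +1318 days → 6 September 2018.
  Examination Delay Credit: +650 days → 17 June 2020.
  Applicant Delay Offset: −363 days → 20 June 2019.
Terminal disclaimer: OF-980584 expires on the earlier of 10 May 2020 and 20 June 2019.

June 20, 2019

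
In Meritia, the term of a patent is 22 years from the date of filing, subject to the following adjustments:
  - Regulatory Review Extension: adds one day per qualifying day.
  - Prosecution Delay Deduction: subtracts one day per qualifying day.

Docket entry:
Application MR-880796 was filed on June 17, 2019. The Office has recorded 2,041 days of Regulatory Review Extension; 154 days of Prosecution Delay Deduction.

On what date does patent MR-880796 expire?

Base term: filing date + 22 years → 17 June 2041.
Regulatory Review Extension: +2041 days → 18 January 2047.
Prosecution Delay Deduction: −154 days → 17 August 2046.

2046-08-17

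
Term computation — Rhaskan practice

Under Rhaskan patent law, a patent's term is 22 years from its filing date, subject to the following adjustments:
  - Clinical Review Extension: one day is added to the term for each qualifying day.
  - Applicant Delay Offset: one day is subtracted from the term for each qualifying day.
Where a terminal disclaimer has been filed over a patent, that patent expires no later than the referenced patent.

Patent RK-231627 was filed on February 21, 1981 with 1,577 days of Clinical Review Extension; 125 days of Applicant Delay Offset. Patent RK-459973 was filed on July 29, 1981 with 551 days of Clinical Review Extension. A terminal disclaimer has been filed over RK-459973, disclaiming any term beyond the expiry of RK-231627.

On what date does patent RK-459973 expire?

Natural term of RK-459973:
  Base: filing + 22 years → 29 July 2003.
  Clinical Review Extension: +551 days → 30 January 2005.
Expiry of referenced patent RK-231627:
  Base: filing + 22 years → 21 February 2003.
  Clinical Review Extension: +1577 days → 17 June 2007.
  Applicant Delay Offset: −125 days → 12 February 2007.
Terminal disclaimer: RK-459973 expires on the earlier of 30 January 2005 and 12 February 2007.

2005-01-30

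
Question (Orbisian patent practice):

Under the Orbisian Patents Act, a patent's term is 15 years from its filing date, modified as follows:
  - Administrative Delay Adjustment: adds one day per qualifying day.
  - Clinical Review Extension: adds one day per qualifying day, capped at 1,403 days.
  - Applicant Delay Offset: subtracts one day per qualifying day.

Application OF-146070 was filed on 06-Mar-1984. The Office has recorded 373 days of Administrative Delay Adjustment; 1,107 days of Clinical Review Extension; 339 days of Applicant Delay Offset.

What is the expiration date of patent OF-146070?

Base term: filing date + 15 years → 6 March 1999.
Administrative Delay Adjustment: +373 days → 13 March 2000.
Clinical Review Extension: 1107 days (within the 1403-day cap) → +1107 days → 25 March 2003.
Applicant Delay Offset: −339 days → 20 April 2002.

2002-04-20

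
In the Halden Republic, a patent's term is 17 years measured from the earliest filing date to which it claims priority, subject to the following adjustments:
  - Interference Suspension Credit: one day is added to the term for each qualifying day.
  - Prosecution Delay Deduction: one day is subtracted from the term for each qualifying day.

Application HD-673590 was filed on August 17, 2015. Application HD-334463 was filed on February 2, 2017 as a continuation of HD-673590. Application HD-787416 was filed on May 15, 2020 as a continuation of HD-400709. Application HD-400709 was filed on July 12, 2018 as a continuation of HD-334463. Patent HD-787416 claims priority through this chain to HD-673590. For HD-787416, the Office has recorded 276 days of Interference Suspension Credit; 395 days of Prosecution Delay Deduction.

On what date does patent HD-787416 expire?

April 20, 2032

Earliest priority filing: 17 August 2015.
Base term: 17 August 2015 + 17 years → 17 August 2032.
Interference Suspension Credit: +276 days → 20 May 2033.
Prosecution Delay Deduction: −395 days → 20 April 2032.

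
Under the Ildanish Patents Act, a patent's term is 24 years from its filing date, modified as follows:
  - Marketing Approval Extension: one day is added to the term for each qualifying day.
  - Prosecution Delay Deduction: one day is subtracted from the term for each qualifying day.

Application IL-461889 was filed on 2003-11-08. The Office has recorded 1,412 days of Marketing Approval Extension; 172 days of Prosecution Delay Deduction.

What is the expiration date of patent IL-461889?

Base term: filing date + 24 years → 8 November 2027.
Marketing Approval Extension: +1412 days → 20 September 2031.
Prosecution Delay Deduction: −172 days → 1 April 2031.

April 1, 2031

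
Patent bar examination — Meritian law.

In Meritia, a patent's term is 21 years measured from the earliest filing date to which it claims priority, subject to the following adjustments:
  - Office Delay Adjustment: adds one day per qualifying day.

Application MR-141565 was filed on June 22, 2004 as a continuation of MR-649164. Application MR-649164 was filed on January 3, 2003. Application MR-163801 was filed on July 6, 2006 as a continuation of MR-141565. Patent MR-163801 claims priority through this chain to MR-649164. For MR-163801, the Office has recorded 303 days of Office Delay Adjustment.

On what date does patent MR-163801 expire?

Earliest priority filing: 3 January 2003.
Base term: 3 January 2003 + 21 years → 3 January 2024.
Office Delay Adjustment: +303 days → 1 November 2024.

2024-11-01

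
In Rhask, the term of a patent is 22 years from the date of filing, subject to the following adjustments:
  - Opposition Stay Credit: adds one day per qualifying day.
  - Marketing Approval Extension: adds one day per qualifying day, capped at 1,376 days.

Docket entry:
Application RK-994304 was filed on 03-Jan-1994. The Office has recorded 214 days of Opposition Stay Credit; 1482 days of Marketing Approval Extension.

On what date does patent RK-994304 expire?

May 11, 2020

Base term: filing date + 22 years → 3 January 2016.
Opposition Stay Credit: +214 days → 4 August 2016.
Marketing Approval Extension: 1482 days claimed exceeds the 1376-day cap, so +1376 days → 11 May 2020.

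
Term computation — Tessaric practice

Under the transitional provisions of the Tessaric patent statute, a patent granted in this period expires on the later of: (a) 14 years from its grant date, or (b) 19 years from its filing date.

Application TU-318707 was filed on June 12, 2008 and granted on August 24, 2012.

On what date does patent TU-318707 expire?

2027-06-12

(a) grant + 14 years → 24 August 2026.
(b) filing + 19 years → 12 June 2027.
Later of the two: 12 June 2027.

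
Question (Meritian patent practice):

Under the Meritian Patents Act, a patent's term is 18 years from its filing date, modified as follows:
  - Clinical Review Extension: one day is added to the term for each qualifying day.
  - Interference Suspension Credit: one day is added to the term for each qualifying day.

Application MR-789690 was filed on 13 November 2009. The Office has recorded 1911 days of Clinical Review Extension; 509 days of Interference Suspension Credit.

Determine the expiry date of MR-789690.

Base term: filing date + 18 years → 13 November 2027.
Clinical Review Extension: +1911 days → 5 February 2033.
Interference Suspension Credit: +509 days → 29 June 2034.

2034-06-29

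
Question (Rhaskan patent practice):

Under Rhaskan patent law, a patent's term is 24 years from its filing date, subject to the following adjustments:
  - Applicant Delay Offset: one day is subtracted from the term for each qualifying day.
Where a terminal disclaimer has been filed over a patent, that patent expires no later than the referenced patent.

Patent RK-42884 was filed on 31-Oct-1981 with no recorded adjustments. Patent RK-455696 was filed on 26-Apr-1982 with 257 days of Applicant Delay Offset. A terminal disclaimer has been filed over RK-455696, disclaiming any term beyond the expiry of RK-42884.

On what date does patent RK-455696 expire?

August 12, 2005

Natural term of RK-455696:
  Base: filing + 24 years → 26 April 2006.
  Applicant Delay Offset: −257 days → 12 August 2005.
Expiry of referenced patent RK-42884:
  Base: filing + 24 years → 31 October 2005.
Terminal disclaimer: RK-455696 expires on the earlier of 12 August 2005 and 31 October 2005.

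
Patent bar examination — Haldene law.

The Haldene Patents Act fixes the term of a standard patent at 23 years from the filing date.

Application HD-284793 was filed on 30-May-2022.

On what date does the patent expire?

May 30, 2045

Filing date + 23 years → 30 May 2045.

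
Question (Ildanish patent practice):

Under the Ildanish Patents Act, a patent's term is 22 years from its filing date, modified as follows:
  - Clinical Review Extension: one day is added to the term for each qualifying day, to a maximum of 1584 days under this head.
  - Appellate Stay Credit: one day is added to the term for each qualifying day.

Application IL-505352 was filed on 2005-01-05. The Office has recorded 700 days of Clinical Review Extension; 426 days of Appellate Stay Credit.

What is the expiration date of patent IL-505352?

Base term: filing date + 22 years → 5 January 2027.
Clinical Review Extension: 700 days (within the 1584-day cap) → +700 days → 5 December 2028.
Appellate Stay Credit: +426 days → 4 February 2030.

2030-02-04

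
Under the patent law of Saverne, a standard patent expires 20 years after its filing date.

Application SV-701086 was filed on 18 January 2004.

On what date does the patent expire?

2024-01-18

Filing date + 20 years → 18 January 2024.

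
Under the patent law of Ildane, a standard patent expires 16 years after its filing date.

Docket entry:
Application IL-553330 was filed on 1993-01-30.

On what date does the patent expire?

January 30, 2009

Filing date + 16 years → 30 January 2009.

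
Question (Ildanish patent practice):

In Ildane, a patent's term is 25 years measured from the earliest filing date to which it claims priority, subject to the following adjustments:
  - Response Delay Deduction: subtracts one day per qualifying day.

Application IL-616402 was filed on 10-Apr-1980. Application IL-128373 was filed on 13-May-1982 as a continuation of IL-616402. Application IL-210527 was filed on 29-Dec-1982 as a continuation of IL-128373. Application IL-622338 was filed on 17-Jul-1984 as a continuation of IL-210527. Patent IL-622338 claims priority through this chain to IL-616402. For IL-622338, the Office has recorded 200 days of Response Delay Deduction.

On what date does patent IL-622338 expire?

Earliest priority filing: 10 April 1980.
Base term: 10 April 1980 + 25 years → 10 April 2005.
Response Delay Deduction: −200 days → 22 September 2004.

September 22, 2004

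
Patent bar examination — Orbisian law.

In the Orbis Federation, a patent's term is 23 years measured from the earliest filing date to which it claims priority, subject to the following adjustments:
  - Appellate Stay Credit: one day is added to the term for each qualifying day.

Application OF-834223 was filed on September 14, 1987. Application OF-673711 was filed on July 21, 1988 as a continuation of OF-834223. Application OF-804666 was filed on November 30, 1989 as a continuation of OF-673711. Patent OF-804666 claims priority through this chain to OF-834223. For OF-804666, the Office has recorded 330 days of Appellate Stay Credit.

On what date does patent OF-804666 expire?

2011-08-10

Earliest priority filing: 14 September 1987.
Base term: 14 September 1987 + 23 years → 14 September 2010.
Appellate Stay Credit: +330 days → 10 August 2011.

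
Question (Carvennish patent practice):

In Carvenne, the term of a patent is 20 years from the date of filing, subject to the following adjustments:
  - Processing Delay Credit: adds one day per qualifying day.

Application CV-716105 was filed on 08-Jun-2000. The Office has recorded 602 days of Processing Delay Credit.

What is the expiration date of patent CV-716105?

2022-01-31

Base term: filing date + 20 years → 8 June 2020.
Processing Delay Credit: +602 days → 31 January 2022.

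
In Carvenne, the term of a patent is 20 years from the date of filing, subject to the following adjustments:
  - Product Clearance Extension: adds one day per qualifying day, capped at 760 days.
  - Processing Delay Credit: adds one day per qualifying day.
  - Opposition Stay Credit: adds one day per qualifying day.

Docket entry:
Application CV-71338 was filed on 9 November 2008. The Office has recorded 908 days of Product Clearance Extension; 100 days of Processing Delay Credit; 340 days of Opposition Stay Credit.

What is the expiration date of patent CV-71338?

Base term: filing date + 20 years → 9 November 2028.
Product Clearance Extension: 908 days claimed exceeds the 760-day cap, so +760 days → 9 December 2030.
Processing Delay Credit: +100 days → 19 March 2031.
Opposition Stay Credit: +340 days → 22 February 2032.

2032-02-22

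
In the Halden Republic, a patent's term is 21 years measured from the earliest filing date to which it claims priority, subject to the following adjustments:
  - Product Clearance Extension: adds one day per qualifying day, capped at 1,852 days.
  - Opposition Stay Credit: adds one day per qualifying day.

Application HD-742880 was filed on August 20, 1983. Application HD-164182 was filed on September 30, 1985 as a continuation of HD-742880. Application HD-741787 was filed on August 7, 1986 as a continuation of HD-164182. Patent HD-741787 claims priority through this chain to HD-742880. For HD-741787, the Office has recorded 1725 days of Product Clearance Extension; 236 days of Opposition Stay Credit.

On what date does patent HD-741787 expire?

2010-01-02

Earliest priority filing: 20 August 1983.
Base term: 20 August 1983 + 21 years → 20 August 2004.
Product Clearance Extension: 1725 days (within the 1852-day cap) → +1725 days → 11 May 2009.
Opposition Stay Credit: +236 days → 2 January 2010.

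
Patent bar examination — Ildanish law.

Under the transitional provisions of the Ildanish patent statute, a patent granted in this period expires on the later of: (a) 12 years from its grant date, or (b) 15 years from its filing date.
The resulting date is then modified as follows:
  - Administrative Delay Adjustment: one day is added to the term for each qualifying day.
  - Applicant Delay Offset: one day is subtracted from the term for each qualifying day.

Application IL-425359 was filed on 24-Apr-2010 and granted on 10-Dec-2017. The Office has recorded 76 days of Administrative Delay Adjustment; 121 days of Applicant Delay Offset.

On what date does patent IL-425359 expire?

(a) grant + 12 years → 10 December 2029.
(b) filing + 15 years → 24 April 2025.
Later of the two: 10 December 2029.
Administrative Delay Adjustment: +76 days → 24 February 2030.
Applicant Delay Offset: −121 days → 26 October 2029.

October 26, 2029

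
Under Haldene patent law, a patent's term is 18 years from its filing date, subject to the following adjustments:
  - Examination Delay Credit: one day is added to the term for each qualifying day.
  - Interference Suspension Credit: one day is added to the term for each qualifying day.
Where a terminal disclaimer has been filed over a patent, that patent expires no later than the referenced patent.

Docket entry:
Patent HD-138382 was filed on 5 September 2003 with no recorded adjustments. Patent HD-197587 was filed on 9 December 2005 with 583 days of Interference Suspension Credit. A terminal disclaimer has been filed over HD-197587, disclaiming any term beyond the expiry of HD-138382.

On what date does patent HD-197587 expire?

September 5, 2021

Natural term of HD-197587:
  Base: filing + 18 years → 9 December 2023.
  Interference Suspension Credit: +583 days → 14 July 2025.
Expiry of referenced patent HD-138382:
  Base: filing + 18 years → 5 September 2021.
Terminal disclaimer: HD-197587 expires on the earlier of 14 July 2025 and 5 September 2021.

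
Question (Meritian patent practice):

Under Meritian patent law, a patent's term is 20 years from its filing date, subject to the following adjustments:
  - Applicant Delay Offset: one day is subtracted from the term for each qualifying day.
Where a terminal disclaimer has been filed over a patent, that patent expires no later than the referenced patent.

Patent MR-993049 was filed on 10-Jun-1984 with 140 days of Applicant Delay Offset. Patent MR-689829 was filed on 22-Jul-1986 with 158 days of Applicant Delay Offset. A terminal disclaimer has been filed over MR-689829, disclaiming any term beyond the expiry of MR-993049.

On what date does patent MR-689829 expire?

Natural term of MR-689829:
  Base: filing + 20 years → 22 July 2006.
  Applicant Delay Offset: −158 days → 14 February 2006.
Expiry of referenced patent MR-993049:
  Base: filing + 20 years → 10 June 2004.
  Applicant Delay Offset: −140 days → 22 January 2004.
Terminal disclaimer: MR-689829 expires on the earlier of 14 February 2006 and 22 January 2004.

2004-01-22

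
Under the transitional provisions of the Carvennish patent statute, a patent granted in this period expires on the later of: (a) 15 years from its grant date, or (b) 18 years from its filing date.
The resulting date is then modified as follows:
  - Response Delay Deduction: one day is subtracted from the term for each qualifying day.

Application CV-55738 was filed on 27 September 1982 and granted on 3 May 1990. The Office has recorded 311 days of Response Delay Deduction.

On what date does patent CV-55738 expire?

2004-06-26

(a) grant + 15 years → 3 May 2005.
(b) filing + 18 years → 27 September 2000.
Later of the two: 3 May 2005.
Response Delay Deduction: −311 days → 26 June 2004.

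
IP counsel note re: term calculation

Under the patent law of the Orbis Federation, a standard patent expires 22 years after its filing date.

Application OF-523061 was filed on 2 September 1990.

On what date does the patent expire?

Filing date + 22 years → 2 September 2012.

September 2, 2012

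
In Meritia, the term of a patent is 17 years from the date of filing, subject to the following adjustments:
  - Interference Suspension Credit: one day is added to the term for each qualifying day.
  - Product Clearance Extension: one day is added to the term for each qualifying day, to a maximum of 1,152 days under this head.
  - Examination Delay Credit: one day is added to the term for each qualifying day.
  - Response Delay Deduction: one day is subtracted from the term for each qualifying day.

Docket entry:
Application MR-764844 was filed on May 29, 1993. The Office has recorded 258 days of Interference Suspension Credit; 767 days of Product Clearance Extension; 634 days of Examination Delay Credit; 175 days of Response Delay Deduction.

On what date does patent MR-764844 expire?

June 21, 2014

Base term: filing date + 17 years → 29 May 2010.
Interference Suspension Credit: +258 days → 11 February 2011.
Product Clearance Extension: 767 days (within the 1152-day cap) → +767 days → 19 March 2013.
Examination Delay Credit: +634 days → 13 December 2014.
Response Delay Deduction: −175 days → 21 June 2014.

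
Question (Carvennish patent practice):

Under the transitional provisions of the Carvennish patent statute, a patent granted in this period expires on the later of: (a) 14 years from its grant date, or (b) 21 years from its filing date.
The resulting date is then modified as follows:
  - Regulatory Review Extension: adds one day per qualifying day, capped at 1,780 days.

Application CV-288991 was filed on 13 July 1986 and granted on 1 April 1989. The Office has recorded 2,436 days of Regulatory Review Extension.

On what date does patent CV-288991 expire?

2012-05-27

(a) grant + 14 years → 1 April 2003.
(b) filing + 21 years → 13 July 2007.
Later of the two: 13 July 2007.
Regulatory Review Extension: 2436 days claimed exceeds the 1780-day cap, so +1780 days → 27 May 2012.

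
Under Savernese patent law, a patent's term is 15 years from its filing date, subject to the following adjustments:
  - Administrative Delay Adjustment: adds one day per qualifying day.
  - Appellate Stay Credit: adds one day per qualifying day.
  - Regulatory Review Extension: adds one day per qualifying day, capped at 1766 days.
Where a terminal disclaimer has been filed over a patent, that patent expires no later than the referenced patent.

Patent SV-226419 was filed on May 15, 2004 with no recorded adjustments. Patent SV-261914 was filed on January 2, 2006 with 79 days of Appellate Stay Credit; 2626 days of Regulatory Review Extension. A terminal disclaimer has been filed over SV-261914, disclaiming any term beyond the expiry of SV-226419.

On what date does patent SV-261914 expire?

2019-05-15

Natural term of SV-261914:
  Base: filing + 15 years → 2 January 2021.
  Appellate Stay Credit: +79 days → 22 March 2021.
  Regulatory Review Extension: 2626 days claimed exceeds the 1766-day cap, so +1766 days → 21 January 2026.
Expiry of referenced patent SV-226419:
  Base: filing + 15 years → 15 May 2019.
Terminal disclaimer: SV-261914 expires on the earlier of 21 January 2026 and 15 May 2019.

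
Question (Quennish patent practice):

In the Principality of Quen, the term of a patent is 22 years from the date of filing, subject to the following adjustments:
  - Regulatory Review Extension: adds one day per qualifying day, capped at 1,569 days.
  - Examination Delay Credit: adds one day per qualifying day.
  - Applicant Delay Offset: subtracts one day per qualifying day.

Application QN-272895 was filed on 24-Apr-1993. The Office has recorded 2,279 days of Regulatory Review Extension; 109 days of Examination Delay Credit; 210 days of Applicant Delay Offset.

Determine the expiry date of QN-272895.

May 1, 2019

Base term: filing date + 22 years → 24 April 2015.
Regulatory Review Extension: 2279 days claimed exceeds the 1569-day cap, so +1569 days → 10 August 2019.
Examination Delay Credit: +109 days → 27 November 2019.
Applicant Delay Offset: −210 days → 1 May 2019.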